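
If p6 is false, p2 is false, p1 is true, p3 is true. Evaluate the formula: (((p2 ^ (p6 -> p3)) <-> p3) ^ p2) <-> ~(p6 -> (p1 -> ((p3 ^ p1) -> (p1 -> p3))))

p6 -> p3 = 0 -> 1 = 1
p2 ^ (p6 -> p3) = 0 ^ 1 = 1
(p2 ^ (p6 -> p3)) <-> p3 = 1 <-> 1 = 1
((p2 ^ (p6 -> p3)) <-> p3) ^ p2 = 1 ^ 0 = 1
p3 ^ p1 = 1 ^ 1 = 0
p1 -> p3 = 1 -> 1 = 1
(p3 ^ p1) -> (p1 -> p3) = 0 -> 1 = 1
p1 -> ((p3 ^ p1) -> (p1 -> p3)) = 1 -> 1 = 1
p6 -> (p1 -> ((p3 ^ p1) -> (p1 -> p3))) = 0 -> 1 = 1
~(p6 -> (p1 -> ((p3 ^ p1) -> (p1 -> p3)))) = ~1 = 0
(((p2 ^ (p6 -> p3)) <-> p3) ^ p2) <-> ~(p6 -> (p1 -> ((p3 ^ p1) -> (p1 -> p3)))) = 1 <-> 0 = 0

0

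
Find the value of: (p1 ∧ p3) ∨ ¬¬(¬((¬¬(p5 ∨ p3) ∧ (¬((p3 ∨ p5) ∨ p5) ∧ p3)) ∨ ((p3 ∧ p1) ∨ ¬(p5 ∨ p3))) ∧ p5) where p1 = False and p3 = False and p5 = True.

True

Substituting p1=False, p3=False, p5=True:
p1 ∧ p3 = False ∧ False = False
p5 ∨ p3 = True ∨ False = True
¬(p5 ∨ p3) = ¬True = False
¬¬(p5 ∨ p3) = ¬False = True
p3 ∨ p5 = False ∨ True = True
(p3 ∨ p5) ∨ p5 = True ∨ True = True
¬((p3 ∨ p5) ∨ p5) = ¬True = False
¬((p3 ∨ p5) ∨ p5) ∧ p3 = False ∧ False = False
¬¬(p5 ∨ p3) ∧ (¬((p3 ∨ p5) ∨ p5) ∧ p3) = True ∧ False = False
p3 ∧ p1 = False ∧ False = False
p5 ∨ p3 = True ∨ False = True
¬(p5 ∨ p3) = ¬True = False
(p3 ∧ p1) ∨ ¬(p5 ∨ p3) = False ∨ False = False
(¬¬(p5 ∨ p3) ∧ (¬((p3 ∨ p5) ∨ p5) ∧ p3)) ∨ ((p3 ∧ p1) ∨ ¬(p5 ∨ p3)) = False ∨ False = False
¬((¬¬(p5 ∨ p3) ∧ (¬((p3 ∨ p5) ∨ p5) ∧ p3)) ∨ ((p3 ∧ p1) ∨ ¬(p5 ∨ p3))) = ¬False = True
¬((¬¬(p5 ∨ p3) ∧ (¬((p3 ∨ p5) ∨ p5) ∧ p3)) ∨ ((p3 ∧ p1) ∨ ¬(p5 ∨ p3))) ∧ p5 = True ∧ True = True
¬(¬((¬¬(p5 ∨ p3) ∧ (¬((p3 ∨ p5) ∨ p5) ∧ p3)) ∨ ((p3 ∧ p1) ∨ ¬(p5 ∨ p3))) ∧ p5) = ¬True = False
¬¬(¬((¬¬(p5 ∨ p3) ∧ (¬((p3 ∨ p5) ∨ p5) ∧ p3)) ∨ ((p3 ∧ p1) ∨ ¬(p5 ∨ p3))) ∧ p5) = ¬False = True
(p1 ∧ p3) ∨ ¬¬(¬((¬¬(p5 ∨ p3) ∧ (¬((p3 ∨ p5) ∨ p5) ∧ p3)) ∨ ((p3 ∧ p1) ∨ ¬(p5 ∨ p3))) ∧ p5) = False ∨ True = True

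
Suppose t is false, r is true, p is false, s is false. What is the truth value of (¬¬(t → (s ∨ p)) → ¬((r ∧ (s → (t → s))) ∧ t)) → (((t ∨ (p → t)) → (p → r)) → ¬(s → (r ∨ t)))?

False

Substituting t=False, r=True, p=False, s=False:
s ∨ p = False ∨ False = False
t → (s ∨ p) = False → False = True
¬(t → (s ∨ p)) = ¬True = False
¬¬(t → (s ∨ p)) = ¬False = True
t → s = False → False = True
s → (t → s) = False → True = True
r ∧ (s → (t → s)) = True ∧ True = True
(r ∧ (s → (t → s))) ∧ t = True ∧ False = False
¬((r ∧ (s → (t → s))) ∧ t) = ¬False = True
¬¬(t → (s ∨ p)) → ¬((r ∧ (s → (t → s))) ∧ t) = True → True = True
p → t = False → False = True
t ∨ (p → t) = False ∨ True = True
p → r = False → True = True
(t ∨ (p → t)) → (p → r) = True → True = True
r ∨ t = True ∨ False = True
s → (r ∨ t) = False → True = True
¬(s → (r ∨ t)) = ¬True = False
((t ∨ (p → t)) → (p → r)) → ¬(s → (r ∨ t)) = True → False = False
(¬¬(t → (s ∨ p)) → ¬((r ∧ (s → (t → s))) ∧ t)) → (((t ∨ (p → t)) → (p → r)) → ¬(s → (r ∨ t))) = True → False = False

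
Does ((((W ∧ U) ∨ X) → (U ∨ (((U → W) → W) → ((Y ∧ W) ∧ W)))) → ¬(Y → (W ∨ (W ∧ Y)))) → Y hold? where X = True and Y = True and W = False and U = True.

W ∧ U = False ∧ True = False
(W ∧ U) ∨ X = False ∨ True = True
U → W = True → False = False
(U → W) → W = False → False = True
Y ∧ W = True ∧ False = False
(Y ∧ W) ∧ W = False ∧ False = False
((U → W) → W) → ((Y ∧ W) ∧ W) = True → False = False
U ∨ (((U → W) → W) → ((Y ∧ W) ∧ W)) = True ∨ False = True
((W ∧ U) ∨ X) → (U ∨ (((U → W) → W) → ((Y ∧ W) ∧ W))) = True → True = True
W ∧ Y = False ∧ True = False
W ∨ (W ∧ Y) = False ∨ False = False
Y → (W ∨ (W ∧ Y)) = True → False = False
¬(Y → (W ∨ (W ∧ Y))) = ¬False = True
(((W ∧ U) ∨ X) → (U ∨ (((U → W) → W) → ((Y ∧ W) ∧ W)))) → ¬(Y → (W ∨ (W ∧ Y))) = True → True = True
((((W ∧ U) ∨ X) → (U ∨ (((U → W) → W) → ((Y ∧ W) ∧ W)))) → ¬(Y → (W ∨ (W ∧ Y)))) → Y = True → True = True

True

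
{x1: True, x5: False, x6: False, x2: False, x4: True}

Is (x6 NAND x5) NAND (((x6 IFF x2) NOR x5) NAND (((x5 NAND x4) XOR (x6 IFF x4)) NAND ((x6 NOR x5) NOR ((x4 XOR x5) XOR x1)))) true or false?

x6 NAND x5 = False NAND False = True
x6 IFF x2 = False IFF False = True
(x6 IFF x2) NOR x5 = True NOR False = False
x5 NAND x4 = False NAND True = True
x6 IFF x4 = False IFF True = False
(x5 NAND x4) XOR (x6 IFF x4) = True XOR False = True
x6 NOR x5 = False NOR False = True
x4 XOR x5 = True XOR False = True
(x4 XOR x5) XOR x1 = True XOR True = False
(x6 NOR x5) NOR ((x4 XOR x5) XOR x1) = True NOR False = False
((x5 NAND x4) XOR (x6 IFF x4)) NAND ((x6 NOR x5) NOR ((x4 XOR x5) XOR x1)) = True NAND False = True
((x6 IFF x2) NOR x5) NAND (((x5 NAND x4) XOR (x6 IFF x4)) NAND ((x6 NOR x5) NOR ((x4 XOR x5) XOR x1))) = False NAND True = True
(x6 NAND x5) NAND (((x6 IFF x2) NOR x5) NAND (((x5 NAND x4) XOR (x6 IFF x4)) NAND ((x6 NOR x5) NOR ((x4 XOR x5) XOR x1)))) = True NAND True = False

False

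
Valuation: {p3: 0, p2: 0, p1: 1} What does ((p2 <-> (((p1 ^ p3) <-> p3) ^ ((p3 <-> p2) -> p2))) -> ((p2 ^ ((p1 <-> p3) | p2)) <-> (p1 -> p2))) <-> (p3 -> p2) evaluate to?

p1 ^ p3 = 1 ^ 0 = 1
(p1 ^ p3) <-> p3 = 1 <-> 0 = 0
p3 <-> p2 = 0 <-> 0 = 1
(p3 <-> p2) -> p2 = 1 -> 0 = 0
((p1 ^ p3) <-> p3) ^ ((p3 <-> p2) -> p2) = 0 ^ 0 = 0
p2 <-> (((p1 ^ p3) <-> p3) ^ ((p3 <-> p2) -> p2)) = 0 <-> 0 = 1
p1 <-> p3 = 1 <-> 0 = 0
(p1 <-> p3) | p2 = 0 | 0 = 0
p2 ^ ((p1 <-> p3) | p2) = 0 ^ 0 = 0
p1 -> p2 = 1 -> 0 = 0
(p2 ^ ((p1 <-> p3) | p2)) <-> (p1 -> p2) = 0 <-> 0 = 1
(p2 <-> (((p1 ^ p3) <-> p3) ^ ((p3 <-> p2) -> p2))) -> ((p2 ^ ((p1 <-> p3) | p2)) <-> (p1 -> p2)) = 1 -> 1 = 1
p3 -> p2 = 0 -> 0 = 1
((p2 <-> (((p1 ^ p3) <-> p3) ^ ((p3 <-> p2) -> p2))) -> ((p2 ^ ((p1 <-> p3) | p2)) <-> (p1 -> p2))) <-> (p3 -> p2) = 1 <-> 1 = 1

1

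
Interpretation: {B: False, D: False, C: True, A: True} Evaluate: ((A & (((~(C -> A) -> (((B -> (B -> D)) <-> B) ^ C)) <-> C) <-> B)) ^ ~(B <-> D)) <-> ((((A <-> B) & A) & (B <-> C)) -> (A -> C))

False

C -> A = True -> True = True
~(C -> A) = ~True = False
B -> D = False -> False = True
B -> (B -> D) = False -> True = True
(B -> (B -> D)) <-> B = True <-> False = False
((B -> (B -> D)) <-> B) ^ C = False ^ True = True
~(C -> A) -> (((B -> (B -> D)) <-> B) ^ C) = False -> True = True
(~(C -> A) -> (((B -> (B -> D)) <-> B) ^ C)) <-> C = True <-> True = True
((~(C -> A) -> (((B -> (B -> D)) <-> B) ^ C)) <-> C) <-> B = True <-> False = False
A & (((~(C -> A) -> (((B -> (B -> D)) <-> B) ^ C)) <-> C) <-> B) = True & False = False
B <-> D = False <-> False = True
~(B <-> D) = ~True = False
(A & (((~(C -> A) -> (((B -> (B -> D)) <-> B) ^ C)) <-> C) <-> B)) ^ ~(B <-> D) = False ^ False = False
A <-> B = True <-> False = False
(A <-> B) & A = False & True = False
B <-> C = False <-> True = False
((A <-> B) & A) & (B <-> C) = False & False = False
A -> C = True -> True = True
(((A <-> B) & A) & (B <-> C)) -> (A -> C) = False -> True = True
((A & (((~(C -> A) -> (((B -> (B -> D)) <-> B) ^ C)) <-> C) <-> B)) ^ ~(B <-> D)) <-> ((((A <-> B) & A) & (B <-> C)) -> (A -> C)) = False <-> True = False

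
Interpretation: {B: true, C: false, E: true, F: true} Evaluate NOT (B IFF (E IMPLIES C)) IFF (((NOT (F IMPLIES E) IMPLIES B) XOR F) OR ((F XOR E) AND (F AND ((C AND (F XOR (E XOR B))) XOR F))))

E IMPLIES C = true IMPLIES false = false
B IFF (E IMPLIES C) = true IFF false = false
NOT (B IFF (E IMPLIES C)) = NOT false = true
F IMPLIES E = true IMPLIES true = true
NOT (F IMPLIES E) = NOT true = false
NOT (F IMPLIES E) IMPLIES B = false IMPLIES true = true
(NOT (F IMPLIES E) IMPLIES B) XOR F = true XOR true = false
F XOR E = true XOR true = false
E XOR B = true XOR true = false
F XOR (E XOR B) = true XOR false = true
C AND (F XOR (E XOR B)) = false AND true = false
(C AND (F XOR (E XOR B))) XOR F = false XOR true = true
F AND ((C AND (F XOR (E XOR B))) XOR F) = true AND true = true
(F XOR E) AND (F AND ((C AND (F XOR (E XOR B))) XOR F)) = false AND true = false
((NOT (F IMPLIES E) IMPLIES B) XOR F) OR ((F XOR E) AND (F AND ((C AND (F XOR (E XOR B))) XOR F))) = false OR false = false
NOT (B IFF (E IMPLIES C)) IFF (((NOT (F IMPLIES E) IMPLIES B) XOR F) OR ((F XOR E) AND (F AND ((C AND (F XOR (E XOR B))) XOR F)))) = true IFF false = false

false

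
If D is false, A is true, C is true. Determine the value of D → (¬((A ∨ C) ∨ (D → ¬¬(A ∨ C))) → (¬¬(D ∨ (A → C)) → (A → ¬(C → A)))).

T

A ∨ C = T ∨ T = T
A ∨ C = T ∨ T = T
¬(A ∨ C) = ¬T = F
¬¬(A ∨ C) = ¬F = T
D → ¬¬(A ∨ C) = F → T = T
(A ∨ C) ∨ (D → ¬¬(A ∨ C)) = T ∨ T = T
¬((A ∨ C) ∨ (D → ¬¬(A ∨ C))) = ¬T = F
A → C = T → T = T
D ∨ (A → C) = F ∨ T = T
¬(D ∨ (A → C)) = ¬T = F
¬¬(D ∨ (A → C)) = ¬F = T
C → A = T → T = T
¬(C → A) = ¬T = F
A → ¬(C → A) = T → F = F
¬¬(D ∨ (A → C)) → (A → ¬(C → A)) = T → F = F
¬((A ∨ C) ∨ (D → ¬¬(A ∨ C))) → (¬¬(D ∨ (A → C)) → (A → ¬(C → A))) = F → F = T
D → (¬((A ∨ C) ∨ (D → ¬¬(A ∨ C))) → (¬¬(D ∨ (A → C)) → (A → ¬(C → A)))) = F → T = T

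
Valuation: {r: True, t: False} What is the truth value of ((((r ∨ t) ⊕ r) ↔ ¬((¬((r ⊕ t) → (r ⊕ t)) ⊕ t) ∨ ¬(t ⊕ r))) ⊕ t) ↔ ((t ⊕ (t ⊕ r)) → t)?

True

r ∨ t = True ∨ False = True
(r ∨ t) ⊕ r = True ⊕ True = False
r ⊕ t = True ⊕ False = True
r ⊕ t = True ⊕ False = True
(r ⊕ t) → (r ⊕ t) = True → True = True
¬((r ⊕ t) → (r ⊕ t)) = ¬True = False
¬((r ⊕ t) → (r ⊕ t)) ⊕ t = False ⊕ False = False
t ⊕ r = False ⊕ True = True
¬(t ⊕ r) = ¬True = False
(¬((r ⊕ t) → (r ⊕ t)) ⊕ t) ∨ ¬(t ⊕ r) = False ∨ False = False
¬((¬((r ⊕ t) → (r ⊕ t)) ⊕ t) ∨ ¬(t ⊕ r)) = ¬False = True
((r ∨ t) ⊕ r) ↔ ¬((¬((r ⊕ t) → (r ⊕ t)) ⊕ t) ∨ ¬(t ⊕ r)) = False ↔ True = False
(((r ∨ t) ⊕ r) ↔ ¬((¬((r ⊕ t) → (r ⊕ t)) ⊕ t) ∨ ¬(t ⊕ r))) ⊕ t = False ⊕ False = False
t ⊕ r = False ⊕ True = True
t ⊕ (t ⊕ r) = False ⊕ True = True
(t ⊕ (t ⊕ r)) → t = True → False = False
((((r ∨ t) ⊕ r) ↔ ¬((¬((r ⊕ t) → (r ⊕ t)) ⊕ t) ∨ ¬(t ⊕ r))) ⊕ t) ↔ ((t ⊕ (t ⊕ r)) → t) = False ↔ False = True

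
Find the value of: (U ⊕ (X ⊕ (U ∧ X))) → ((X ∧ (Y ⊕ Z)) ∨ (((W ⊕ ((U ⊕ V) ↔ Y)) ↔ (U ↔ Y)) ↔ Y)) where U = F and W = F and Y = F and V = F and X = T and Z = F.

F

U ∧ X = F ∧ T = F
X ⊕ (U ∧ X) = T ⊕ F = T
U ⊕ (X ⊕ (U ∧ X)) = F ⊕ T = T
Y ⊕ Z = F ⊕ F = F
X ∧ (Y ⊕ Z) = T ∧ F = F
U ⊕ V = F ⊕ F = F
(U ⊕ V) ↔ Y = F ↔ F = T
W ⊕ ((U ⊕ V) ↔ Y) = F ⊕ T = T
U ↔ Y = F ↔ F = T
(W ⊕ ((U ⊕ V) ↔ Y)) ↔ (U ↔ Y) = T ↔ T = T
((W ⊕ ((U ⊕ V) ↔ Y)) ↔ (U ↔ Y)) ↔ Y = T ↔ F = F
(X ∧ (Y ⊕ Z)) ∨ (((W ⊕ ((U ⊕ V) ↔ Y)) ↔ (U ↔ Y)) ↔ Y) = F ∨ F = F
(U ⊕ (X ⊕ (U ∧ X))) → ((X ∧ (Y ⊕ Z)) ∨ (((W ⊕ ((U ⊕ V) ↔ Y)) ↔ (U ↔ Y)) ↔ Y)) = T → F = F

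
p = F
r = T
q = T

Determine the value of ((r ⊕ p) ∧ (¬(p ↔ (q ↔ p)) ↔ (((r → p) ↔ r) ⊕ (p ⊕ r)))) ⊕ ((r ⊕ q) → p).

T

r ⊕ p = T ⊕ F = T
q ↔ p = T ↔ F = F
p ↔ (q ↔ p) = F ↔ F = T
¬(p ↔ (q ↔ p)) = ¬T = F
r → p = T → F = F
(r → p) ↔ r = F ↔ T = F
p ⊕ r = F ⊕ T = T
((r → p) ↔ r) ⊕ (p ⊕ r) = F ⊕ T = T
¬(p ↔ (q ↔ p)) ↔ (((r → p) ↔ r) ⊕ (p ⊕ r)) = F ↔ T = F
(r ⊕ p) ∧ (¬(p ↔ (q ↔ p)) ↔ (((r → p) ↔ r) ⊕ (p ⊕ r))) = T ∧ F = F
r ⊕ q = T ⊕ T = F
(r ⊕ q) → p = F → F = T
((r ⊕ p) ∧ (¬(p ↔ (q ↔ p)) ↔ (((r → p) ↔ r) ⊕ (p ⊕ r)))) ⊕ ((r ⊕ q) → p) = F ⊕ T = T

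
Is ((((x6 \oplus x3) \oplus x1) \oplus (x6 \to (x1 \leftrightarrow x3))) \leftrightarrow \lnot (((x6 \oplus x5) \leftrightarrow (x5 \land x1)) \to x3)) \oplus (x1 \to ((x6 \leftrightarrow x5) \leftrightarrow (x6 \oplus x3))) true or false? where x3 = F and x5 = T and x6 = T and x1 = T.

F

x6 \oplus x3 = T \oplus F = T
(x6 \oplus x3) \oplus x1 = T \oplus T = F
x1 \leftrightarrow x3 = T \leftrightarrow F = F
x6 \to (x1 \leftrightarrow x3) = T \to F = F
((x6 \oplus x3) \oplus x1) \oplus (x6 \to (x1 \leftrightarrow x3)) = F \oplus F = F
x6 \oplus x5 = T \oplus T = F
x5 \land x1 = T \land T = T
(x6 \oplus x5) \leftrightarrow (x5 \land x1) = F \leftrightarrow T = F
((x6 \oplus x5) \leftrightarrow (x5 \land x1)) \to x3 = F \to F = T
\lnot (((x6 \oplus x5) \leftrightarrow (x5 \land x1)) \to x3) = \lnot T = F
(((x6 \oplus x3) \oplus x1) \oplus (x6 \to (x1 \leftrightarrow x3))) \leftrightarrow \lnot (((x6 \oplus x5) \leftrightarrow (x5 \land x1)) \to x3) = F \leftrightarrow F = T
x6 \leftrightarrow x5 = T \leftrightarrow T = T
x6 \oplus x3 = T \oplus F = T
(x6 \leftrightarrow x5) \leftrightarrow (x6 \oplus x3) = T \leftrightarrow T = T
x1 \to ((x6 \leftrightarrow x5) \leftrightarrow (x6 \oplus x3)) = T \to T = T
((((x6 \oplus x3) \oplus x1) \oplus (x6 \to (x1 \leftrightarrow x3))) \leftrightarrow \lnot (((x6 \oplus x5) \leftrightarrow (x5 \land x1)) \to x3)) \oplus (x1 \to ((x6 \leftrightarrow x5) \leftrightarrow (x6 \oplus x3))) = T \oplus T = F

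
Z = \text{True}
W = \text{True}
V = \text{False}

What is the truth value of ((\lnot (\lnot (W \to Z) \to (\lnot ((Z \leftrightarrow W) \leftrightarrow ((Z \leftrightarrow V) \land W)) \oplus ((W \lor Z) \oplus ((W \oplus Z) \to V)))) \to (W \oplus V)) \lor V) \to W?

W \to Z = \text{True} \to \text{True} = \text{True}
\lnot (W \to Z) = \lnot \text{True} = \text{False}
Z \leftrightarrow W = \text{True} \leftrightarrow \text{True} = \text{True}
Z \leftrightarrow V = \text{True} \leftrightarrow \text{False} = \text{False}
(Z \leftrightarrow V) \land W = \text{False} \land \text{True} = \text{False}
(Z \leftrightarrow W) \leftrightarrow ((Z \leftrightarrow V) \land W) = \text{True} \leftrightarrow \text{False} = \text{False}
\lnot ((Z \leftrightarrow W) \leftrightarrow ((Z \leftrightarrow V) \land W)) = \lnot \text{False} = \text{True}
W \lor Z = \text{True} \lor \text{True} = \text{True}
W \oplus Z = \text{True} \oplus \text{True} = \text{False}
(W \oplus Z) \to V = \text{False} \to \text{False} = \text{True}
(W \lor Z) \oplus ((W \oplus Z) \to V) = \text{True} \oplus \text{True} = \text{False}
\lnot ((Z \leftrightarrow W) \leftrightarrow ((Z \leftrightarrow V) \land W)) \oplus ((W \lor Z) \oplus ((W \oplus Z) \to V)) = \text{True} \oplus \text{False} = \text{True}
\lnot (W \to Z) \to (\lnot ((Z \leftrightarrow W) \leftrightarrow ((Z \leftrightarrow V) \land W)) \oplus ((W \lor Z) \oplus ((W \oplus Z) \to V))) = \text{False} \to \text{True} = \text{True}
\lnot (\lnot (W \to Z) \to (\lnot ((Z \leftrightarrow W) \leftrightarrow ((Z \leftrightarrow V) \land W)) \oplus ((W \lor Z) \oplus ((W \oplus Z) \to V)))) = \lnot \text{True} = \text{False}
W \oplus V = \text{True} \oplus \text{False} = \text{True}
\lnot (\lnot (W \to Z) \to (\lnot ((Z \leftrightarrow W) \leftrightarrow ((Z \leftrightarrow V) \land W)) \oplus ((W \lor Z) \oplus ((W \oplus Z) \to V)))) \to (W \oplus V) = \text{False} \to \text{True} = \text{True}
(\lnot (\lnot (W \to Z) \to (\lnot ((Z \leftrightarrow W) \leftrightarrow ((Z \leftrightarrow V) \land W)) \oplus ((W \lor Z) \oplus ((W \oplus Z) \to V)))) \to (W \oplus V)) \lor V = \text{True} \lor \text{False} = \text{True}
((\lnot (\lnot (W \to Z) \to (\lnot ((Z \leftrightarrow W) \leftrightarrow ((Z \leftrightarrow V) \land W)) \oplus ((W \lor Z) \oplus ((W \oplus Z) \to V)))) \to (W \oplus V)) \lor V) \to W = \text{True} \to \text{True} = \text{True}

\text{True}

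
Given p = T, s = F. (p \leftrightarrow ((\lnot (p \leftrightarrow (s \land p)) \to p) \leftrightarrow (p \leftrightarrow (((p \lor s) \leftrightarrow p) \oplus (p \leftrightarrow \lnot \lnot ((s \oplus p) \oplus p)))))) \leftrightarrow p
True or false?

T

s \land p = F \land T = F
p \leftrightarrow (s \land p) = T \leftrightarrow F = F
\lnot (p \leftrightarrow (s \land p)) = \lnot F = T
\lnot (p \leftrightarrow (s \land p)) \to p = T \to T = T
p \lor s = T \lor F = T
(p \lor s) \leftrightarrow p = T \leftrightarrow T = T
s \oplus p = F \oplus T = T
(s \oplus p) \oplus p = T \oplus T = F
\lnot ((s \oplus p) \oplus p) = \lnot F = T
\lnot \lnot ((s \oplus p) \oplus p) = \lnot T = F
p \leftrightarrow \lnot \lnot ((s \oplus p) \oplus p) = T \leftrightarrow F = F
((p \lor s) \leftrightarrow p) \oplus (p \leftrightarrow \lnot \lnot ((s \oplus p) \oplus p)) = T \oplus F = T
p \leftrightarrow (((p \lor s) \leftrightarrow p) \oplus (p \leftrightarrow \lnot \lnot ((s \oplus p) \oplus p))) = T \leftrightarrow T = T
(\lnot (p \leftrightarrow (s \land p)) \to p) \leftrightarrow (p \leftrightarrow (((p \lor s) \leftrightarrow p) \oplus (p \leftrightarrow \lnot \lnot ((s \oplus p) \oplus p)))) = T \leftrightarrow T = T
p \leftrightarrow ((\lnot (p \leftrightarrow (s \land p)) \to p) \leftrightarrow (p \leftrightarrow (((p \lor s) \leftrightarrow p) \oplus (p \leftrightarrow \lnot \lnot ((s \oplus p) \oplus p))))) = T \leftrightarrow T = T
(p \leftrightarrow ((\lnot (p \leftrightarrow (s \land p)) \to p) \leftrightarrow (p \leftrightarrow (((p \lor s) \leftrightarrow p) \oplus (p \leftrightarrow \lnot \lnot ((s \oplus p) \oplus p)))))) \leftrightarrow p = T \leftrightarrow T = T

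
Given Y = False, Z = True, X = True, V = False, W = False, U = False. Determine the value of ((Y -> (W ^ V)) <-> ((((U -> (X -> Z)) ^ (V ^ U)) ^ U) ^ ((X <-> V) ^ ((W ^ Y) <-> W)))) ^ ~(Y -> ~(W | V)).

False

W ^ V = False ^ False = False
Y -> (W ^ V) = False -> False = True
X -> Z = True -> True = True
U -> (X -> Z) = False -> True = True
V ^ U = False ^ False = False
(U -> (X -> Z)) ^ (V ^ U) = True ^ False = True
((U -> (X -> Z)) ^ (V ^ U)) ^ U = True ^ False = True
X <-> V = True <-> False = False
W ^ Y = False ^ False = False
(W ^ Y) <-> W = False <-> False = True
(X <-> V) ^ ((W ^ Y) <-> W) = False ^ True = True
(((U -> (X -> Z)) ^ (V ^ U)) ^ U) ^ ((X <-> V) ^ ((W ^ Y) <-> W)) = True ^ True = False
(Y -> (W ^ V)) <-> ((((U -> (X -> Z)) ^ (V ^ U)) ^ U) ^ ((X <-> V) ^ ((W ^ Y) <-> W))) = True <-> False = False
W | V = False | False = False
~(W | V) = ~False = True
Y -> ~(W | V) = False -> True = True
~(Y -> ~(W | V)) = ~True = False
((Y -> (W ^ V)) <-> ((((U -> (X -> Z)) ^ (V ^ U)) ^ U) ^ ((X <-> V) ^ ((W ^ Y) <-> W)))) ^ ~(Y -> ~(W | V)) = False ^ False = False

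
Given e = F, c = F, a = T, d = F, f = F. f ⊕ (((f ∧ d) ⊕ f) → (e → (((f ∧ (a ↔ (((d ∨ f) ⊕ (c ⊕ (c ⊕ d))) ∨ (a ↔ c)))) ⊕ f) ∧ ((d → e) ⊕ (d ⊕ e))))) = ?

Substituting e=F, c=F, a=T, d=F, f=F:
f ∧ d = F ∧ F = F
(f ∧ d) ⊕ f = F ⊕ F = F
d ∨ f = F ∨ F = F
c ⊕ d = F ⊕ F = F
c ⊕ (c ⊕ d) = F ⊕ F = F
(d ∨ f) ⊕ (c ⊕ (c ⊕ d)) = F ⊕ F = F
a ↔ c = T ↔ F = F
((d ∨ f) ⊕ (c ⊕ (c ⊕ d))) ∨ (a ↔ c) = F ∨ F = F
a ↔ (((d ∨ f) ⊕ (c ⊕ (c ⊕ d))) ∨ (a ↔ c)) = T ↔ F = F
f ∧ (a ↔ (((d ∨ f) ⊕ (c ⊕ (c ⊕ d))) ∨ (a ↔ c))) = F ∧ F = F
(f ∧ (a ↔ (((d ∨ f) ⊕ (c ⊕ (c ⊕ d))) ∨ (a ↔ c)))) ⊕ f = F ⊕ F = F
d → e = F → F = T
d ⊕ e = F ⊕ F = F
(d → e) ⊕ (d ⊕ e) = T ⊕ F = T
((f ∧ (a ↔ (((d ∨ f) ⊕ (c ⊕ (c ⊕ d))) ∨ (a ↔ c)))) ⊕ f) ∧ ((d → e) ⊕ (d ⊕ e)) = F ∧ T = F
e → (((f ∧ (a ↔ (((d ∨ f) ⊕ (c ⊕ (c ⊕ d))) ∨ (a ↔ c)))) ⊕ f) ∧ ((d → e) ⊕ (d ⊕ e))) = F → F = T
((f ∧ d) ⊕ f) → (e → (((f ∧ (a ↔ (((d ∨ f) ⊕ (c ⊕ (c ⊕ d))) ∨ (a ↔ c)))) ⊕ f) ∧ ((d → e) ⊕ (d ⊕ e)))) = F → T = T
f ⊕ (((f ∧ d) ⊕ f) → (e → (((f ∧ (a ↔ (((d ∨ f) ⊕ (c ⊕ (c ⊕ d))) ∨ (a ↔ c)))) ⊕ f) ∧ ((d → e) ⊕ (d ⊕ e))))) = F ⊕ T = T

T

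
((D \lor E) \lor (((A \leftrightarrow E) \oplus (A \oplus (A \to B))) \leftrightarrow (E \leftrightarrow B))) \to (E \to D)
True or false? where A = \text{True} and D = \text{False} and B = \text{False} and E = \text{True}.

D \lor E = \text{False} \lor \text{True} = \text{True}
A \leftrightarrow E = \text{True} \leftrightarrow \text{True} = \text{True}
A \to B = \text{True} \to \text{False} = \text{False}
A \oplus (A \to B) = \text{True} \oplus \text{False} = \text{True}
(A \leftrightarrow E) \oplus (A \oplus (A \to B)) = \text{True} \oplus \text{True} = \text{False}
E \leftrightarrow B = \text{True} \leftrightarrow \text{False} = \text{False}
((A \leftrightarrow E) \oplus (A \oplus (A \to B))) \leftrightarrow (E \leftrightarrow B) = \text{False} \leftrightarrow \text{False} = \text{True}
(D \lor E) \lor (((A \leftrightarrow E) \oplus (A \oplus (A \to B))) \leftrightarrow (E \leftrightarrow B)) = \text{True} \lor \text{True} = \text{True}
E \to D = \text{True} \to \text{False} = \text{False}
((D \lor E) \lor (((A \leftrightarrow E) \oplus (A \oplus (A \to B))) \leftrightarrow (E \leftrightarrow B))) \to (E \to D) = \text{True} \to \text{False} = \text{False}

\text{False}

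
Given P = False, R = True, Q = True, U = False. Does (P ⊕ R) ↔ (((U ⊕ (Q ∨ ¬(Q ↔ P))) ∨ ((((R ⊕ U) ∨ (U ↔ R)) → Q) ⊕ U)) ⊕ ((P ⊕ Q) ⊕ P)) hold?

Substituting P=False, R=True, Q=True, U=False:
P ⊕ R = False ⊕ True = True
Q ↔ P = True ↔ False = False
¬(Q ↔ P) = ¬False = True
Q ∨ ¬(Q ↔ P) = True ∨ True = True
U ⊕ (Q ∨ ¬(Q ↔ P)) = False ⊕ True = True
R ⊕ U = True ⊕ False = True
U ↔ R = False ↔ True = False
(R ⊕ U) ∨ (U ↔ R) = True ∨ False = True
((R ⊕ U) ∨ (U ↔ R)) → Q = True → True = True
(((R ⊕ U) ∨ (U ↔ R)) → Q) ⊕ U = True ⊕ False = True
(U ⊕ (Q ∨ ¬(Q ↔ P))) ∨ ((((R ⊕ U) ∨ (U ↔ R)) → Q) ⊕ U) = True ∨ True = True
P ⊕ Q = False ⊕ True = True
(P ⊕ Q) ⊕ P = True ⊕ False = True
((U ⊕ (Q ∨ ¬(Q ↔ P))) ∨ ((((R ⊕ U) ∨ (U ↔ R)) → Q) ⊕ U)) ⊕ ((P ⊕ Q) ⊕ P) = True ⊕ True = False
(P ⊕ R) ↔ (((U ⊕ (Q ∨ ¬(Q ↔ P))) ∨ ((((R ⊕ U) ∨ (U ↔ R)) → Q) ⊕ U)) ⊕ ((P ⊕ Q) ⊕ P)) = True ↔ False = False

False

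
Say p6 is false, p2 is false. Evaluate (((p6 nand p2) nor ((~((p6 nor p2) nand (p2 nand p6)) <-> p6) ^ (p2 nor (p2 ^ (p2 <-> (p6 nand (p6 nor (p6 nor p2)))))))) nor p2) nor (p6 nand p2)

Substituting p6=False, p2=False:
p6 nand p2 = False nand False = True
p6 nor p2 = False nor False = True
p2 nand p6 = False nand False = True
(p6 nor p2) nand (p2 nand p6) = True nand True = False
~((p6 nor p2) nand (p2 nand p6)) = ~False = True
~((p6 nor p2) nand (p2 nand p6)) <-> p6 = True <-> False = False
p6 nor p2 = False nor False = True
p6 nor (p6 nor p2) = False nor True = False
p6 nand (p6 nor (p6 nor p2)) = False nand False = True
p2 <-> (p6 nand (p6 nor (p6 nor p2))) = False <-> True = False
p2 ^ (p2 <-> (p6 nand (p6 nor (p6 nor p2)))) = False ^ False = False
p2 nor (p2 ^ (p2 <-> (p6 nand (p6 nor (p6 nor p2))))) = False nor False = True
(~((p6 nor p2) nand (p2 nand p6)) <-> p6) ^ (p2 nor (p2 ^ (p2 <-> (p6 nand (p6 nor (p6 nor p2)))))) = False ^ True = True
(p6 nand p2) nor ((~((p6 nor p2) nand (p2 nand p6)) <-> p6) ^ (p2 nor (p2 ^ (p2 <-> (p6 nand (p6 nor (p6 nor p2))))))) = True nor True = False
((p6 nand p2) nor ((~((p6 nor p2) nand (p2 nand p6)) <-> p6) ^ (p2 nor (p2 ^ (p2 <-> (p6 nand (p6 nor (p6 nor p2)))))))) nor p2 = False nor False = True
p6 nand p2 = False nand False = True
(((p6 nand p2) nor ((~((p6 nor p2) nand (p2 nand p6)) <-> p6) ^ (p2 nor (p2 ^ (p2 <-> (p6 nand (p6 nor (p6 nor p2)))))))) nor p2) nor (p6 nand p2) = True nor True = False

False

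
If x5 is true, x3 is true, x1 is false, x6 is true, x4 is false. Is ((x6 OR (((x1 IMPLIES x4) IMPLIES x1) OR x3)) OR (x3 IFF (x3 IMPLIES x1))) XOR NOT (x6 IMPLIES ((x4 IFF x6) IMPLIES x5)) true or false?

x1 IMPLIES x4 = F IMPLIES F = T
(x1 IMPLIES x4) IMPLIES x1 = T IMPLIES F = F
((x1 IMPLIES x4) IMPLIES x1) OR x3 = F OR T = T
x6 OR (((x1 IMPLIES x4) IMPLIES x1) OR x3) = T OR T = T
x3 IMPLIES x1 = T IMPLIES F = F
x3 IFF (x3 IMPLIES x1) = T IFF F = F
(x6 OR (((x1 IMPLIES x4) IMPLIES x1) OR x3)) OR (x3 IFF (x3 IMPLIES x1)) = T OR F = T
x4 IFF x6 = F IFF T = F
(x4 IFF x6) IMPLIES x5 = F IMPLIES T = T
x6 IMPLIES ((x4 IFF x6) IMPLIES x5) = T IMPLIES T = T
NOT (x6 IMPLIES ((x4 IFF x6) IMPLIES x5)) = NOT T = F
((x6 OR (((x1 IMPLIES x4) IMPLIES x1) OR x3)) OR (x3 IFF (x3 IMPLIES x1))) XOR NOT (x6 IMPLIES ((x4 IFF x6) IMPLIES x5)) = T XOR F = T

T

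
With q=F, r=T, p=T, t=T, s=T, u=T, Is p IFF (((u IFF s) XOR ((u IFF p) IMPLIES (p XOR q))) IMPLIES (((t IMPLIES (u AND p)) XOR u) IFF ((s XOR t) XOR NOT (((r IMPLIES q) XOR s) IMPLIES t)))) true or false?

T

Substituting q=F, r=T, p=T, t=T, s=T, u=T:
u IFF s = T IFF T = T
u IFF p = T IFF T = T
p XOR q = T XOR F = T
(u IFF p) IMPLIES (p XOR q) = T IMPLIES T = T
(u IFF s) XOR ((u IFF p) IMPLIES (p XOR q)) = T XOR T = F
u AND p = T AND T = T
t IMPLIES (u AND p) = T IMPLIES T = T
(t IMPLIES (u AND p)) XOR u = T XOR T = F
s XOR t = T XOR T = F
r IMPLIES q = T IMPLIES F = F
(r IMPLIES q) XOR s = F XOR T = T
((r IMPLIES q) XOR s) IMPLIES t = T IMPLIES T = T
NOT (((r IMPLIES q) XOR s) IMPLIES t) = NOT T = F
(s XOR t) XOR NOT (((r IMPLIES q) XOR s) IMPLIES t) = F XOR F = F
((t IMPLIES (u AND p)) XOR u) IFF ((s XOR t) XOR NOT (((r IMPLIES q) XOR s) IMPLIES t)) = F IFF F = T
((u IFF s) XOR ((u IFF p) IMPLIES (p XOR q))) IMPLIES (((t IMPLIES (u AND p)) XOR u) IFF ((s XOR t) XOR NOT (((r IMPLIES q) XOR s) IMPLIES t))) = F IMPLIES T = T
p IFF (((u IFF s) XOR ((u IFF p) IMPLIES (p XOR q))) IMPLIES (((t IMPLIES (u AND p)) XOR u) IFF ((s XOR t) XOR NOT (((r IMPLIES q) XOR s) IMPLIES t)))) = T IFF T = T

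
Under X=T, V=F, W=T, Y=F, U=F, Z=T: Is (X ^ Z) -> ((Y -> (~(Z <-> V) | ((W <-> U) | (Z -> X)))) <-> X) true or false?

X ^ Z = T ^ T = F
Z <-> V = T <-> F = F
~(Z <-> V) = ~F = T
W <-> U = T <-> F = F
Z -> X = T -> T = T
(W <-> U) | (Z -> X) = F | T = T
~(Z <-> V) | ((W <-> U) | (Z -> X)) = T | T = T
Y -> (~(Z <-> V) | ((W <-> U) | (Z -> X))) = F -> T = T
(Y -> (~(Z <-> V) | ((W <-> U) | (Z -> X)))) <-> X = T <-> T = T
(X ^ Z) -> ((Y -> (~(Z <-> V) | ((W <-> U) | (Z -> X)))) <-> X) = F -> T = T

T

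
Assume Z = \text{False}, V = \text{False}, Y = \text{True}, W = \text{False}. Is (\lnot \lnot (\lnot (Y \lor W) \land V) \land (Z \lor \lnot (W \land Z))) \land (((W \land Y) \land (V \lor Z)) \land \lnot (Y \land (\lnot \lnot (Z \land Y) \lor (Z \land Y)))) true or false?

\text{False}

Y \lor W = \text{True} \lor \text{False} = \text{True}
\lnot (Y \lor W) = \lnot \text{True} = \text{False}
\lnot (Y \lor W) \land V = \text{False} \land \text{False} = \text{False}
\lnot (\lnot (Y \lor W) \land V) = \lnot \text{False} = \text{True}
\lnot \lnot (\lnot (Y \lor W) \land V) = \lnot \text{True} = \text{False}
W \land Z = \text{False} \land \text{False} = \text{False}
\lnot (W \land Z) = \lnot \text{False} = \text{True}
Z \lor \lnot (W \land Z) = \text{False} \lor \text{True} = \text{True}
\lnot \lnot (\lnot (Y \lor W) \land V) \land (Z \lor \lnot (W \land Z)) = \text{False} \land \text{True} = \text{False}
W \land Y = \text{False} \land \text{True} = \text{False}
V \lor Z = \text{False} \lor \text{False} = \text{False}
(W \land Y) \land (V \lor Z) = \text{False} \land \text{False} = \text{False}
Z \land Y = \text{False} \land \text{True} = \text{False}
\lnot (Z \land Y) = \lnot \text{False} = \text{True}
\lnot \lnot (Z \land Y) = \lnot \text{True} = \text{False}
Z \land Y = \text{False} \land \text{True} = \text{False}
\lnot \lnot (Z \land Y) \lor (Z \land Y) = \text{False} \lor \text{False} = \text{False}
Y \land (\lnot \lnot (Z \land Y) \lor (Z \land Y)) = \text{True} \land \text{False} = \text{False}
\lnot (Y \land (\lnot \lnot (Z \land Y) \lor (Z \land Y))) = \lnot \text{False} = \text{True}
((W \land Y) \land (V \lor Z)) \land \lnot (Y \land (\lnot \lnot (Z \land Y) \lor (Z \land Y))) = \text{False} \land \text{True} = \text{False}
(\lnot \lnot (\lnot (Y \lor W) \land V) \land (Z \lor \lnot (W \land Z))) \land (((W \land Y) \land (V \lor Z)) \land \lnot (Y \land (\lnot \lnot (Z \land Y) \lor (Z \land Y)))) = \text{False} \land \text{False} = \text{False}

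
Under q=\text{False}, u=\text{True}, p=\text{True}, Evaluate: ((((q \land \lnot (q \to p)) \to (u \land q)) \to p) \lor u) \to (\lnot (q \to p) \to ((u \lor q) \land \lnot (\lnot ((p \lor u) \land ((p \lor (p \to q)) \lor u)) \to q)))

\text{True}

Substituting q=\text{False}, u=\text{True}, p=\text{True}:
q \to p = \text{False} \to \text{True} = \text{True}
\lnot (q \to p) = \lnot \text{True} = \text{False}
q \land \lnot (q \to p) = \text{False} \land \text{False} = \text{False}
u \land q = \text{True} \land \text{False} = \text{False}
(q \land \lnot (q \to p)) \to (u \land q) = \text{False} \to \text{False} = \text{True}
((q \land \lnot (q \to p)) \to (u \land q)) \to p = \text{True} \to \text{True} = \text{True}
(((q \land \lnot (q \to p)) \to (u \land q)) \to p) \lor u = \text{True} \lor \text{True} = \text{True}
q \to p = \text{False} \to \text{True} = \text{True}
\lnot (q \to p) = \lnot \text{True} = \text{False}
u \lor q = \text{True} \lor \text{False} = \text{True}
p \lor u = \text{True} \lor \text{True} = \text{True}
p \to q = \text{True} \to \text{False} = \text{False}
p \lor (p \to q) = \text{True} \lor \text{False} = \text{True}
(p \lor (p \to q)) \lor u = \text{True} \lor \text{True} = \text{True}
(p \lor u) \land ((p \lor (p \to q)) \lor u) = \text{True} \land \text{True} = \text{True}
\lnot ((p \lor u) \land ((p \lor (p \to q)) \lor u)) = \lnot \text{True} = \text{False}
\lnot ((p \lor u) \land ((p \lor (p \to q)) \lor u)) \to q = \text{False} \to \text{False} = \text{True}
\lnot (\lnot ((p \lor u) \land ((p \lor (p \to q)) \lor u)) \to q) = \lnot \text{True} = \text{False}
(u \lor q) \land \lnot (\lnot ((p \lor u) \land ((p \lor (p \to q)) \lor u)) \to q) = \text{True} \land \text{False} = \text{False}
\lnot (q \to p) \to ((u \lor q) \land \lnot (\lnot ((p \lor u) \land ((p \lor (p \to q)) \lor u)) \to q)) = \text{False} \to \text{False} = \text{True}
((((q \land \lnot (q \to p)) \to (u \land q)) \to p) \lor u) \to (\lnot (q \to p) \to ((u \lor q) \land \lnot (\lnot ((p \lor u) \land ((p \lor (p \to q)) \lor u)) \to q))) = \text{True} \to \text{True} = \text{True}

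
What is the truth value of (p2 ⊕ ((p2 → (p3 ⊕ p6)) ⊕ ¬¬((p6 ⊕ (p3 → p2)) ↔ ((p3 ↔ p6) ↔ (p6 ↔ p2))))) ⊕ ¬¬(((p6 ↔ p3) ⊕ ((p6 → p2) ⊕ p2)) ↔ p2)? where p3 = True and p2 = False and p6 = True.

True

p3 ⊕ p6 = True ⊕ True = False
p2 → (p3 ⊕ p6) = False → False = True
p3 → p2 = True → False = False
p6 ⊕ (p3 → p2) = True ⊕ False = True
p3 ↔ p6 = True ↔ True = True
p6 ↔ p2 = True ↔ False = False
(p3 ↔ p6) ↔ (p6 ↔ p2) = True ↔ False = False
(p6 ⊕ (p3 → p2)) ↔ ((p3 ↔ p6) ↔ (p6 ↔ p2)) = True ↔ False = False
¬((p6 ⊕ (p3 → p2)) ↔ ((p3 ↔ p6) ↔ (p6 ↔ p2))) = ¬False = True
¬¬((p6 ⊕ (p3 → p2)) ↔ ((p3 ↔ p6) ↔ (p6 ↔ p2))) = ¬True = False
(p2 → (p3 ⊕ p6)) ⊕ ¬¬((p6 ⊕ (p3 → p2)) ↔ ((p3 ↔ p6) ↔ (p6 ↔ p2))) = True ⊕ False = True
p2 ⊕ ((p2 → (p3 ⊕ p6)) ⊕ ¬¬((p6 ⊕ (p3 → p2)) ↔ ((p3 ↔ p6) ↔ (p6 ↔ p2)))) = False ⊕ True = True
p6 ↔ p3 = True ↔ True = True
p6 → p2 = True → False = False
(p6 → p2) ⊕ p2 = False ⊕ False = False
(p6 ↔ p3) ⊕ ((p6 → p2) ⊕ p2) = True ⊕ False = True
((p6 ↔ p3) ⊕ ((p6 → p2) ⊕ p2)) ↔ p2 = True ↔ False = False
¬(((p6 ↔ p3) ⊕ ((p6 → p2) ⊕ p2)) ↔ p2) = ¬False = True
¬¬(((p6 ↔ p3) ⊕ ((p6 → p2) ⊕ p2)) ↔ p2) = ¬True = False
(p2 ⊕ ((p2 → (p3 ⊕ p6)) ⊕ ¬¬((p6 ⊕ (p3 → p2)) ↔ ((p3 ↔ p6) ↔ (p6 ↔ p2))))) ⊕ ¬¬(((p6 ↔ p3) ⊕ ((p6 → p2) ⊕ p2)) ↔ p2) = True ⊕ False = True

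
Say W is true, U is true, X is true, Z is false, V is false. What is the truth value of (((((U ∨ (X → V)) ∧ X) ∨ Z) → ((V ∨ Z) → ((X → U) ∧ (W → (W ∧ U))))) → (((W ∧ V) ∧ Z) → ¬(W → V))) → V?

False

X → V = True → False = False
U ∨ (X → V) = True ∨ False = True
(U ∨ (X → V)) ∧ X = True ∧ True = True
((U ∨ (X → V)) ∧ X) ∨ Z = True ∨ False = True
V ∨ Z = False ∨ False = False
X → U = True → True = True
W ∧ U = True ∧ True = True
W → (W ∧ U) = True → True = True
(X → U) ∧ (W → (W ∧ U)) = True ∧ True = True
(V ∨ Z) → ((X → U) ∧ (W → (W ∧ U))) = False → True = True
(((U ∨ (X → V)) ∧ X) ∨ Z) → ((V ∨ Z) → ((X → U) ∧ (W → (W ∧ U)))) = True → True = True
W ∧ V = True ∧ False = False
(W ∧ V) ∧ Z = False ∧ False = False
W → V = True → False = False
¬(W → V) = ¬False = True
((W ∧ V) ∧ Z) → ¬(W → V) = False → True = True
((((U ∨ (X → V)) ∧ X) ∨ Z) → ((V ∨ Z) → ((X → U) ∧ (W → (W ∧ U))))) → (((W ∧ V) ∧ Z) → ¬(W → V)) = True → True = True
(((((U ∨ (X → V)) ∧ X) ∨ Z) → ((V ∨ Z) → ((X → U) ∧ (W → (W ∧ U))))) → (((W ∧ V) ∧ Z) → ¬(W → V))) → V = True → False = False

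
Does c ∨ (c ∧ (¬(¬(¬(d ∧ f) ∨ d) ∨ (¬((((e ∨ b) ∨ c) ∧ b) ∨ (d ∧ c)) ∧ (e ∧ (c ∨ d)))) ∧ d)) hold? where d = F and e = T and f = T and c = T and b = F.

d ∧ f = F ∧ T = F
¬(d ∧ f) = ¬F = T
¬(d ∧ f) ∨ d = T ∨ F = T
¬(¬(d ∧ f) ∨ d) = ¬T = F
e ∨ b = T ∨ F = T
(e ∨ b) ∨ c = T ∨ T = T
((e ∨ b) ∨ c) ∧ b = T ∧ F = F
d ∧ c = F ∧ T = F
(((e ∨ b) ∨ c) ∧ b) ∨ (d ∧ c) = F ∨ F = F
¬((((e ∨ b) ∨ c) ∧ b) ∨ (d ∧ c)) = ¬F = T
c ∨ d = T ∨ F = T
e ∧ (c ∨ d) = T ∧ T = T
¬((((e ∨ b) ∨ c) ∧ b) ∨ (d ∧ c)) ∧ (e ∧ (c ∨ d)) = T ∧ T = T
¬(¬(d ∧ f) ∨ d) ∨ (¬((((e ∨ b) ∨ c) ∧ b) ∨ (d ∧ c)) ∧ (e ∧ (c ∨ d))) = F ∨ T = T
¬(¬(¬(d ∧ f) ∨ d) ∨ (¬((((e ∨ b) ∨ c) ∧ b) ∨ (d ∧ c)) ∧ (e ∧ (c ∨ d)))) = ¬T = F
¬(¬(¬(d ∧ f) ∨ d) ∨ (¬((((e ∨ b) ∨ c) ∧ b) ∨ (d ∧ c)) ∧ (e ∧ (c ∨ d)))) ∧ d = F ∧ F = F
c ∧ (¬(¬(¬(d ∧ f) ∨ d) ∨ (¬((((e ∨ b) ∨ c) ∧ b) ∨ (d ∧ c)) ∧ (e ∧ (c ∨ d)))) ∧ d) = T ∧ F = F
c ∨ (c ∧ (¬(¬(¬(d ∧ f) ∨ d) ∨ (¬((((e ∨ b) ∨ c) ∧ b) ∨ (d ∧ c)) ∧ (e ∧ (c ∨ d)))) ∧ d)) = T ∨ F = T

T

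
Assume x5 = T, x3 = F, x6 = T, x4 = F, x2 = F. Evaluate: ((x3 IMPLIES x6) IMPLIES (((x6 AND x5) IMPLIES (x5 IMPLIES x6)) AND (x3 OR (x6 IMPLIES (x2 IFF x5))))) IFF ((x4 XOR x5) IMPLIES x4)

T

x3 IMPLIES x6 = F IMPLIES T = T
x6 AND x5 = T AND T = T
x5 IMPLIES x6 = T IMPLIES T = T
(x6 AND x5) IMPLIES (x5 IMPLIES x6) = T IMPLIES T = T
x2 IFF x5 = F IFF T = F
x6 IMPLIES (x2 IFF x5) = T IMPLIES F = F
x3 OR (x6 IMPLIES (x2 IFF x5)) = F OR F = F
((x6 AND x5) IMPLIES (x5 IMPLIES x6)) AND (x3 OR (x6 IMPLIES (x2 IFF x5))) = T AND F = F
(x3 IMPLIES x6) IMPLIES (((x6 AND x5) IMPLIES (x5 IMPLIES x6)) AND (x3 OR (x6 IMPLIES (x2 IFF x5)))) = T IMPLIES F = F
x4 XOR x5 = F XOR T = T
(x4 XOR x5) IMPLIES x4 = T IMPLIES F = F
((x3 IMPLIES x6) IMPLIES (((x6 AND x5) IMPLIES (x5 IMPLIES x6)) AND (x3 OR (x6 IMPLIES (x2 IFF x5))))) IFF ((x4 XOR x5) IMPLIES x4) = F IFF F = T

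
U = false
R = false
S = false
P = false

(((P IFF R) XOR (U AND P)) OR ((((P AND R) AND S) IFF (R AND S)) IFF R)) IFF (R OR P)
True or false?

false

P IFF R = false IFF false = true
U AND P = false AND false = false
(P IFF R) XOR (U AND P) = true XOR false = true
P AND R = false AND false = false
(P AND R) AND S = false AND false = false
R AND S = false AND false = false
((P AND R) AND S) IFF (R AND S) = false IFF false = true
(((P AND R) AND S) IFF (R AND S)) IFF R = true IFF false = false
((P IFF R) XOR (U AND P)) OR ((((P AND R) AND S) IFF (R AND S)) IFF R) = true OR false = true
R OR P = false OR false = false
(((P IFF R) XOR (U AND P)) OR ((((P AND R) AND S) IFF (R AND S)) IFF R)) IFF (R OR P) = true IFF false = false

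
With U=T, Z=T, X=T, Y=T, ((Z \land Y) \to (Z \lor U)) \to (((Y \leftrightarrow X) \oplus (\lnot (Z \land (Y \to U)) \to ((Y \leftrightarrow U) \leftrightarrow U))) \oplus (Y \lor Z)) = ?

Z \land Y = T \land T = T
Z \lor U = T \lor T = T
(Z \land Y) \to (Z \lor U) = T \to T = T
Y \leftrightarrow X = T \leftrightarrow T = T
Y \to U = T \to T = T
Z \land (Y \to U) = T \land T = T
\lnot (Z \land (Y \to U)) = \lnot T = F
Y \leftrightarrow U = T \leftrightarrow T = T
(Y \leftrightarrow U) \leftrightarrow U = T \leftrightarrow T = T
\lnot (Z \land (Y \to U)) \to ((Y \leftrightarrow U) \leftrightarrow U) = F \to T = T
(Y \leftrightarrow X) \oplus (\lnot (Z \land (Y \to U)) \to ((Y \leftrightarrow U) \leftrightarrow U)) = T \oplus T = F
Y \lor Z = T \lor T = T
((Y \leftrightarrow X) \oplus (\lnot (Z \land (Y \to U)) \to ((Y \leftrightarrow U) \leftrightarrow U))) \oplus (Y \lor Z) = F \oplus T = T
((Z \land Y) \to (Z \lor U)) \to (((Y \leftrightarrow X) \oplus (\lnot (Z \land (Y \to U)) \to ((Y \leftrightarrow U) \leftrightarrow U))) \oplus (Y \lor Z)) = T \to T = T

T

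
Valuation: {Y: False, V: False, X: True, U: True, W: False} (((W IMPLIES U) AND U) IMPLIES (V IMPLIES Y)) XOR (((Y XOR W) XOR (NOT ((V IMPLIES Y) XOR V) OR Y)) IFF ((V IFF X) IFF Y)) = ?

True

Substituting Y=False, V=False, X=True, U=True, W=False:
W IMPLIES U = False IMPLIES True = True
(W IMPLIES U) AND U = True AND True = True
V IMPLIES Y = False IMPLIES False = True
((W IMPLIES U) AND U) IMPLIES (V IMPLIES Y) = True IMPLIES True = True
Y XOR W = False XOR False = False
V IMPLIES Y = False IMPLIES False = True
(V IMPLIES Y) XOR V = True XOR False = True
NOT ((V IMPLIES Y) XOR V) = NOT True = False
NOT ((V IMPLIES Y) XOR V) OR Y = False OR False = False
(Y XOR W) XOR (NOT ((V IMPLIES Y) XOR V) OR Y) = False XOR False = False
V IFF X = False IFF True = False
(V IFF X) IFF Y = False IFF False = True
((Y XOR W) XOR (NOT ((V IMPLIES Y) XOR V) OR Y)) IFF ((V IFF X) IFF Y) = False IFF True = False
(((W IMPLIES U) AND U) IMPLIES (V IMPLIES Y)) XOR (((Y XOR W) XOR (NOT ((V IMPLIES Y) XOR V) OR Y)) IFF ((V IFF X) IFF Y)) = True XOR False = True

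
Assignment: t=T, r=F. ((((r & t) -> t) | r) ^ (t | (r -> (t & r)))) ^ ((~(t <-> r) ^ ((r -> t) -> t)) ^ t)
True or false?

T

Substituting t=T, r=F:
r & t = F & T = F
(r & t) -> t = F -> T = T
((r & t) -> t) | r = T | F = T
t & r = T & F = F
r -> (t & r) = F -> F = T
t | (r -> (t & r)) = T | T = T
(((r & t) -> t) | r) ^ (t | (r -> (t & r))) = T ^ T = F
t <-> r = T <-> F = F
~(t <-> r) = ~F = T
r -> t = F -> T = T
(r -> t) -> t = T -> T = T
~(t <-> r) ^ ((r -> t) -> t) = T ^ T = F
(~(t <-> r) ^ ((r -> t) -> t)) ^ t = F ^ T = T
((((r & t) -> t) | r) ^ (t | (r -> (t & r)))) ^ ((~(t <-> r) ^ ((r -> t) -> t)) ^ t) = F ^ T = T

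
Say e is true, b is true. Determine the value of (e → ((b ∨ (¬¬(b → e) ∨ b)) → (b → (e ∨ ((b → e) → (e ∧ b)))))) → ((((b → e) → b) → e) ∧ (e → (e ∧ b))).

b → e = True → True = True
¬(b → e) = ¬True = False
¬¬(b → e) = ¬False = True
¬¬(b → e) ∨ b = True ∨ True = True
b ∨ (¬¬(b → e) ∨ b) = True ∨ True = True
b → e = True → True = True
e ∧ b = True ∧ True = True
(b → e) → (e ∧ b) = True → True = True
e ∨ ((b → e) → (e ∧ b)) = True ∨ True = True
b → (e ∨ ((b → e) → (e ∧ b))) = True → True = True
(b ∨ (¬¬(b → e) ∨ b)) → (b → (e ∨ ((b → e) → (e ∧ b)))) = True → True = True
e → ((b ∨ (¬¬(b → e) ∨ b)) → (b → (e ∨ ((b → e) → (e ∧ b))))) = True → True = True
b → e = True → True = True
(b → e) → b = True → True = True
((b → e) → b) → e = True → True = True
e ∧ b = True ∧ True = True
e → (e ∧ b) = True → True = True
(((b → e) → b) → e) ∧ (e → (e ∧ b)) = True ∧ True = True
(e → ((b ∨ (¬¬(b → e) ∨ b)) → (b → (e ∨ ((b → e) → (e ∧ b)))))) → ((((b → e) → b) → e) ∧ (e → (e ∧ b))) = True → True = True

True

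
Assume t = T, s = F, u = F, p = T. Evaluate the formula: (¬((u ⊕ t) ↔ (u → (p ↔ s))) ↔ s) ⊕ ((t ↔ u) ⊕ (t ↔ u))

T

Substituting t=T, s=F, u=F, p=T:
u ⊕ t = F ⊕ T = T
p ↔ s = T ↔ F = F
u → (p ↔ s) = F → F = T
(u ⊕ t) ↔ (u → (p ↔ s)) = T ↔ T = T
¬((u ⊕ t) ↔ (u → (p ↔ s))) = ¬T = F
¬((u ⊕ t) ↔ (u → (p ↔ s))) ↔ s = F ↔ F = T
t ↔ u = T ↔ F = F
t ↔ u = T ↔ F = F
(t ↔ u) ⊕ (t ↔ u) = F ⊕ F = F
(¬((u ⊕ t) ↔ (u → (p ↔ s))) ↔ s) ⊕ ((t ↔ u) ⊕ (t ↔ u)) = T ⊕ F = T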